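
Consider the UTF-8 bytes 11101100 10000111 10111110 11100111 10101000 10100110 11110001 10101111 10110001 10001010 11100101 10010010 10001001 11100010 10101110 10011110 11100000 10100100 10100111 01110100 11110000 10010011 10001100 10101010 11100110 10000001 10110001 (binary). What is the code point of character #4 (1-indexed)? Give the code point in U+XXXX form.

Offset 0: leading byte 0xEC = 11101100 → 3-byte char #1 = EC 87 BE.
Offset 3: leading byte 0xE7 = 11100111 → 3-byte char #2 = E7 A8 A6.
Offset 6: leading byte 0xF1 = 11110001 → 4-byte char #3 = F1 AF B1 8A.
Offset 10: leading byte 0xE5 = 11100101 → 3-byte char #4 = E5 92 89.
Leading byte 0xE5 = 11100101 matches 1110xxxx → 3-byte sequence.
Byte 1: 0xE5 = 11100101, payload 0101 (4 bits).
Byte 2: 0x92 = 10010010 (10xxxxxx ✓), payload 010010.
Byte 3: 0x89 = 10001001 (10xxxxxx ✓), payload 001001.
Concatenate: 0101010010001001 = 0x5489 (16 bits → U+5489).

U+5489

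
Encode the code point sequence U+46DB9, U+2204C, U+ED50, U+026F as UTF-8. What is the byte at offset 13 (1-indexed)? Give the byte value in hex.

1-indexed offset 13 is 0-indexed offset 12.
U+46DB9 → 4-byte form F1 86 B6 B9 at offsets 0–3.
U+2204C → 4-byte form F0 A2 81 8C at offsets 4–7.
U+ED50 → 3-byte form EE B5 90 at offsets 8–10.
U+026F → 2-byte form C9 AF at offsets 11–12.
Offset 12 falls in char 4's range; it's byte 2 of C9 AF = 0xAF.

0xAF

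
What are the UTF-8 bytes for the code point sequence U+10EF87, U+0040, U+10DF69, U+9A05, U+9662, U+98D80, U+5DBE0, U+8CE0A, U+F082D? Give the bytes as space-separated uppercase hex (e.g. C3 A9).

F4 8E BE 87 40 F4 8D BD A9 E9 A8 85 E9 99 A2 F2 98 B6 80 F1 9D AF A0 F2 8C B8 8A F3 B0 A0 AD

U+10EF87: 4-byte form → F4 8E BE 87.
U+0040: 1-byte form → 40.
U+10DF69: 4-byte form → F4 8D BD A9.
U+9A05: 3-byte form → E9 A8 85.
U+9662: 3-byte form → E9 99 A2.
U+98D80: 4-byte form → F2 98 B6 80.
U+5DBE0: 4-byte form → F1 9D AF A0.
U+8CE0A: 4-byte form → F2 8C B8 8A.
U+F082D: 4-byte form → F3 B0 A0 AD.
Concatenated (31 bytes): F4 8E BE 87 40 F4 8D BD A9 E9 A8 85 E9 99 A2 F2 98 B6 80 F1 9D AF A0 F2 8C B8 8A F3 B0 A0 AD.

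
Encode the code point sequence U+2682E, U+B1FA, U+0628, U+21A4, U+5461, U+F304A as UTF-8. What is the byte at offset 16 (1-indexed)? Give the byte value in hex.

0xF3

1-indexed offset 16 is 0-indexed offset 15.
U+2682E → 4-byte form F0 A6 A0 AE at offsets 0–3.
U+B1FA → 3-byte form EB 87 BA at offsets 4–6.
U+0628 → 2-byte form D8 A8 at offsets 7–8.
U+21A4 → 3-byte form E2 86 A4 at offsets 9–11.
U+5461 → 3-byte form E5 91 A1 at offsets 12–14.
U+F304A → 4-byte form F3 B3 81 8A at offsets 15–18.
Offset 15 falls in char 6's range; it's byte 1 of F3 B3 81 8A = 0xF3.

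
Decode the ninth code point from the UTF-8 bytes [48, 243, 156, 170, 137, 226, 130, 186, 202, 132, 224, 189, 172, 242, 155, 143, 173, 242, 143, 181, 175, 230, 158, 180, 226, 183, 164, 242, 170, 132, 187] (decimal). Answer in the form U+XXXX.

U+2DE4

Offset 0: leading byte 0x30 = 00110000 → 1-byte char #1 = 30.
Offset 1: leading byte 0xF3 = 11110011 → 4-byte char #2 = F3 9C AA 89.
Offset 5: leading byte 0xE2 = 11100010 → 3-byte char #3 = E2 82 BA.
Offset 8: leading byte 0xCA = 11001010 → 2-byte char #4 = CA 84.
Offset 10: leading byte 0xE0 = 11100000 → 3-byte char #5 = E0 BD AC.
Offset 13: leading byte 0xF2 = 11110010 → 4-byte char #6 = F2 9B 8F AD.
Offset 17: leading byte 0xF2 = 11110010 → 4-byte char #7 = F2 8F B5 AF.
Offset 21: leading byte 0xE6 = 11100110 → 3-byte char #8 = E6 9E B4.
Offset 24: leading byte 0xE2 = 11100010 → 3-byte char #9 = E2 B7 A4.
Leading byte 0xE2 = 11100010 matches 1110xxxx → 3-byte sequence.
Byte 1: 0xE2 = 11100010, payload 0010 (4 bits).
Byte 2: 0xB7 = 10110111 (10xxxxxx ✓), payload 110111.
Byte 3: 0xA4 = 10100100 (10xxxxxx ✓), payload 100100.
Concatenate: 0010110111100100 = 0x2DE4 (16 bits → U+2DE4).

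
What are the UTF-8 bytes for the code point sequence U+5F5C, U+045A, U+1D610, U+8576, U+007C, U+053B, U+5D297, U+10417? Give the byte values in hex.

E5 BD 9C D1 9A F0 9D 98 90 E8 95 B6 7C D4 BB F1 9D 8A 97 F0 90 90 97

U+5F5C: 3-byte form → E5 BD 9C.
U+045A: 2-byte form → D1 9A.
U+1D610: 4-byte form → F0 9D 98 90.
U+8576: 3-byte form → E8 95 B6.
U+007C: 1-byte form → 7C.
U+053B: 2-byte form → D4 BB.
U+5D297: 4-byte form → F1 9D 8A 97.
U+10417: 4-byte form → F0 90 90 97.
Concatenated (23 bytes): E5 BD 9C D1 9A F0 9D 98 90 E8 95 B6 7C D4 BB F1 9D 8A 97 F0 90 90 97.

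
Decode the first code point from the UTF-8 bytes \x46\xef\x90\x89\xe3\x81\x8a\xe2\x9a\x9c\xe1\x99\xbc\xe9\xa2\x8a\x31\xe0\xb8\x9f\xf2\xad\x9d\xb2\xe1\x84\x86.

U+0046

Offset 0: leading byte 0x46 = 01000110 → 1-byte char #1 = 46.
Leading byte 0x46 = 01000110 matches 0xxxxxxx → 1-byte sequence.
Byte 1: 0x46 = 01000110, payload 1000110 (7 bits).
Concatenate: 1000110 = 0x46 (7 bits → U+0046).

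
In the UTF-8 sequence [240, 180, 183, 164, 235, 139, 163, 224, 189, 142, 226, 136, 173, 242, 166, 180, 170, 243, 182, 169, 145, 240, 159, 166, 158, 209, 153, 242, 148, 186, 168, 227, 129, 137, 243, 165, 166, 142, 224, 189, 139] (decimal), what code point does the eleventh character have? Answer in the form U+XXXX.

Offset 0: leading byte 0xF0 = 11110000 → 4-byte char #1 = F0 B4 B7 A4.
Offset 4: leading byte 0xEB = 11101011 → 3-byte char #2 = EB 8B A3.
Offset 7: leading byte 0xE0 = 11100000 → 3-byte char #3 = E0 BD 8E.
Offset 10: leading byte 0xE2 = 11100010 → 3-byte char #4 = E2 88 AD.
Offset 13: leading byte 0xF2 = 11110010 → 4-byte char #5 = F2 A6 B4 AA.
Offset 17: leading byte 0xF3 = 11110011 → 4-byte char #6 = F3 B6 A9 91.
Offset 21: leading byte 0xF0 = 11110000 → 4-byte char #7 = F0 9F A6 9E.
Offset 25: leading byte 0xD1 = 11010001 → 2-byte char #8 = D1 99.
Offset 27: leading byte 0xF2 = 11110010 → 4-byte char #9 = F2 94 BA A8.
Offset 31: leading byte 0xE3 = 11100011 → 3-byte char #10 = E3 81 89.
Offset 34: leading byte 0xF3 = 11110011 → 4-byte char #11 = F3 A5 A6 8E.
Leading byte 0xF3 = 11110011 matches 11110xxx → 4-byte sequence.
Byte 1: 0xF3 = 11110011, payload 011 (3 bits).
Byte 2: 0xA5 = 10100101 (10xxxxxx ✓), payload 100101.
Byte 3: 0xA6 = 10100110 (10xxxxxx ✓), payload 100110.
Byte 4: 0x8E = 10001110 (10xxxxxx ✓), payload 001110.
Concatenate: 011100101100110001110 = 0xE598E (21 bits → U+E598E).

U+E598E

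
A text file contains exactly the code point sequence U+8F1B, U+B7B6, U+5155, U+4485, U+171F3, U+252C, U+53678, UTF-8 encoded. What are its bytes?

U+8F1B: 3-byte form → E8 BC 9B.
U+B7B6: 3-byte form → EB 9E B6.
U+5155: 3-byte form → E5 85 95.
U+4485: 3-byte form → E4 92 85.
U+171F3: 4-byte form → F0 97 87 B3.
U+252C: 3-byte form → E2 94 AC.
U+53678: 4-byte form → F1 93 99 B8.
Concatenated (23 bytes): E8 BC 9B EB 9E B6 E5 85 95 E4 92 85 F0 97 87 B3 E2 94 AC F1 93 99 B8.

E8 BC 9B EB 9E B6 E5 85 95 E4 92 85 F0 97 87 B3 E2 94 AC F1 93 99 B8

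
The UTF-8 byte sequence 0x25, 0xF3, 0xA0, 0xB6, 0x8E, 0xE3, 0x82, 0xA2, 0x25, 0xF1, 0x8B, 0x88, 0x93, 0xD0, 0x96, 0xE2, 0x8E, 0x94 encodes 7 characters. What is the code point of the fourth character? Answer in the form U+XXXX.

U+0025

Offset 0: leading byte 0x25 = 00100101 → 1-byte char #1 = 25.
Offset 1: leading byte 0xF3 = 11110011 → 4-byte char #2 = F3 A0 B6 8E.
Offset 5: leading byte 0xE3 = 11100011 → 3-byte char #3 = E3 82 A2.
Offset 8: leading byte 0x25 = 00100101 → 1-byte char #4 = 25.
Leading byte 0x25 = 00100101 matches 0xxxxxxx → 1-byte sequence.
Byte 1: 0x25 = 00100101, payload 0100101 (7 bits).
Concatenate: 0100101 = 0x25 (7 bits → U+0025).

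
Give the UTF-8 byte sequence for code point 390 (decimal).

C6 86

U+0186 = 0x186 = 390 decimal. In range U+0080–U+07FF → 2-byte form: 110xxxxx 10xxxxxx.
Binary (11 bits): 00110000110.
Split 5+6: 00110 | 000110.
Byte 1: 11000110 = 0xC6.
Byte 2: 10000110 = 0x86.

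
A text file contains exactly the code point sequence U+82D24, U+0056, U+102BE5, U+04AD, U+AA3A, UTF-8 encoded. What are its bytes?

U+82D24: 4-byte form → F2 82 B4 A4.
U+0056: 1-byte form → 56.
U+102BE5: 4-byte form → F4 82 AF A5.
U+04AD: 2-byte form → D2 AD.
U+AA3A: 3-byte form → EA A8 BA.
Concatenated (14 bytes): F2 82 B4 A4 56 F4 82 AF A5 D2 AD EA A8 BA.

F2 82 B4 A4 56 F4 82 AF A5 D2 AD EA A8 BA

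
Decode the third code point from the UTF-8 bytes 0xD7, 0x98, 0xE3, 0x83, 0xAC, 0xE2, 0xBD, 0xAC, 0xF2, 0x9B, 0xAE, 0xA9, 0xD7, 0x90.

Offset 0: leading byte 0xD7 = 11010111 → 2-byte char #1 = D7 98.
Offset 2: leading byte 0xE3 = 11100011 → 3-byte char #2 = E3 83 AC.
Offset 5: leading byte 0xE2 = 11100010 → 3-byte char #3 = E2 BD AC.
Leading byte 0xE2 = 11100010 matches 1110xxxx → 3-byte sequence.
Byte 1: 0xE2 = 11100010, payload 0010 (4 bits).
Byte 2: 0xBD = 10111101 (10xxxxxx ✓), payload 111101.
Byte 3: 0xAC = 10101100 (10xxxxxx ✓), payload 101100.
Concatenate: 0010111101101100 = 0x2F6C (16 bits → U+2F6C).

U+2F6C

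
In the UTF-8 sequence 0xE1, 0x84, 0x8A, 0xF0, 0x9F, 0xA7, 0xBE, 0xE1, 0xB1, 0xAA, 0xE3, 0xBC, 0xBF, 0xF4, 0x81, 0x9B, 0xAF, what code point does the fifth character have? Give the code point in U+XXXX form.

U+1016EF

Offset 0: leading byte 0xE1 = 11100001 → 3-byte char #1 = E1 84 8A.
Offset 3: leading byte 0xF0 = 11110000 → 4-byte char #2 = F0 9F A7 BE.
Offset 7: leading byte 0xE1 = 11100001 → 3-byte char #3 = E1 B1 AA.
Offset 10: leading byte 0xE3 = 11100011 → 3-byte char #4 = E3 BC BF.
Offset 13: leading byte 0xF4 = 11110100 → 4-byte char #5 = F4 81 9B AF.
Leading byte 0xF4 = 11110100 matches 11110xxx → 4-byte sequence.
Byte 1: 0xF4 = 11110100, payload 100 (3 bits).
Byte 2: 0x81 = 10000001 (10xxxxxx ✓), payload 000001.
Byte 3: 0x9B = 10011011 (10xxxxxx ✓), payload 011011.
Byte 4: 0xAF = 10101111 (10xxxxxx ✓), payload 101111.
Concatenate: 100000001011011101111 = 0x1016EF (21 bits → U+1016EF).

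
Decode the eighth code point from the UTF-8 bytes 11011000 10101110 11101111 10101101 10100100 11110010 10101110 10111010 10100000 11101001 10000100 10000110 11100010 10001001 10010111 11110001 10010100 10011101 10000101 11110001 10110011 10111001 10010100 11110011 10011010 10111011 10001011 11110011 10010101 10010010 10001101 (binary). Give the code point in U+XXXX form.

U+DAECB

Offset 0: leading byte 0xD8 = 11011000 → 2-byte char #1 = D8 AE.
Offset 2: leading byte 0xEF = 11101111 → 3-byte char #2 = EF AD A4.
Offset 5: leading byte 0xF2 = 11110010 → 4-byte char #3 = F2 AE BA A0.
Offset 9: leading byte 0xE9 = 11101001 → 3-byte char #4 = E9 84 86.
Offset 12: leading byte 0xE2 = 11100010 → 3-byte char #5 = E2 89 97.
Offset 15: leading byte 0xF1 = 11110001 → 4-byte char #6 = F1 94 9D 85.
Offset 19: leading byte 0xF1 = 11110001 → 4-byte char #7 = F1 B3 B9 94.
Offset 23: leading byte 0xF3 = 11110011 → 4-byte char #8 = F3 9A BB 8B.
Leading byte 0xF3 = 11110011 matches 11110xxx → 4-byte sequence.
Byte 1: 0xF3 = 11110011, payload 011 (3 bits).
Byte 2: 0x9A = 10011010 (10xxxxxx ✓), payload 011010.
Byte 3: 0xBB = 10111011 (10xxxxxx ✓), payload 111011.
Byte 4: 0x8B = 10001011 (10xxxxxx ✓), payload 001011.
Concatenate: 011011010111011001011 = 0xDAECB (21 bits → U+DAECB).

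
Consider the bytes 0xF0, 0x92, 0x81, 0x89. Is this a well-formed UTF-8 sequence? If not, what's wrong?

valid

Leading byte 0xF0 = 11110000 → 4-byte form.
Continuation bytes 0x92=10010010, 0x81=10000001, 0x89=10001001 all match 10xxxxxx.
Decoded value 0x12049 is ≥ 0x10000 (shortest form) and not a surrogate.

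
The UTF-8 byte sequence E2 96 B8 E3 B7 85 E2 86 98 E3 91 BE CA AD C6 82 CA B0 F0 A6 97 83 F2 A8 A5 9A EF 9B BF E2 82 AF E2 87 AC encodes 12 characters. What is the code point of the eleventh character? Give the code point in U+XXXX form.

U+20AF

Offset 0: leading byte 0xE2 = 11100010 → 3-byte char #1 = E2 96 B8.
Offset 3: leading byte 0xE3 = 11100011 → 3-byte char #2 = E3 B7 85.
Offset 6: leading byte 0xE2 = 11100010 → 3-byte char #3 = E2 86 98.
Offset 9: leading byte 0xE3 = 11100011 → 3-byte char #4 = E3 91 BE.
Offset 12: leading byte 0xCA = 11001010 → 2-byte char #5 = CA AD.
Offset 14: leading byte 0xC6 = 11000110 → 2-byte char #6 = C6 82.
Offset 16: leading byte 0xCA = 11001010 → 2-byte char #7 = CA B0.
Offset 18: leading byte 0xF0 = 11110000 → 4-byte char #8 = F0 A6 97 83.
Offset 22: leading byte 0xF2 = 11110010 → 4-byte char #9 = F2 A8 A5 9A.
Offset 26: leading byte 0xEF = 11101111 → 3-byte char #10 = EF 9B BF.
Offset 29: leading byte 0xE2 = 11100010 → 3-byte char #11 = E2 82 AF.
Leading byte 0xE2 = 11100010 matches 1110xxxx → 3-byte sequence.
Byte 1: 0xE2 = 11100010, payload 0010 (4 bits).
Byte 2: 0x82 = 10000010 (10xxxxxx ✓), payload 000010.
Byte 3: 0xAF = 10101111 (10xxxxxx ✓), payload 101111.
Concatenate: 0010000010101111 = 0x20AF (16 bits → U+20AF).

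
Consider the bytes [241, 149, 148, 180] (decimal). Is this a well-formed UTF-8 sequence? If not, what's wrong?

valid

Leading byte 0xF1 = 11110001 → 4-byte form.
Continuation bytes 0x95=10010101, 0x94=10010100, 0xB4=10110100 all match 10xxxxxx.
Decoded value 0x55534 is ≥ 0x10000 (shortest form) and not a surrogate.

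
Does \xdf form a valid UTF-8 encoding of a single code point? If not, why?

invalid (sequence truncated)

Leading byte 0xDF = 11011111 → 2-byte form, but only 1 byte is present.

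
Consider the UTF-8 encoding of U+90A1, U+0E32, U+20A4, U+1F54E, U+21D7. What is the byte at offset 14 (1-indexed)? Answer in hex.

1-indexed offset 14 is 0-indexed offset 13.
U+90A1 → 3-byte form E9 82 A1 at offsets 0–2.
U+0E32 → 3-byte form E0 B8 B2 at offsets 3–5.
U+20A4 → 3-byte form E2 82 A4 at offsets 6–8.
U+1F54E → 4-byte form F0 9F 95 8E at offsets 9–12.
U+21D7 → 3-byte form E2 87 97 at offsets 13–15.
Offset 13 falls in char 5's range; it's byte 1 of E2 87 97 = 0xE2.

0xE2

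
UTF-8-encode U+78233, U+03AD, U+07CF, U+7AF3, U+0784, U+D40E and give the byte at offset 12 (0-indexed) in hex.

0x84

U+78233 → 4-byte form F1 B8 88 B3 at offsets 0–3.
U+03AD → 2-byte form CE AD at offsets 4–5.
U+07CF → 2-byte form DF 8F at offsets 6–7.
U+7AF3 → 3-byte form E7 AB B3 at offsets 8–10.
U+0784 → 2-byte form DE 84 at offsets 11–12.
Offset 12 falls in char 5's range; it's byte 2 of DE 84 = 0x84.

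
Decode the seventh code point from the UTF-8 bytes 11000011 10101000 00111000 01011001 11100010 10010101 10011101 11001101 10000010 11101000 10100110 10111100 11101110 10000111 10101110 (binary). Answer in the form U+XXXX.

U+E1EE

Offset 0: leading byte 0xC3 = 11000011 → 2-byte char #1 = C3 A8.
Offset 2: leading byte 0x38 = 00111000 → 1-byte char #2 = 38.
Offset 3: leading byte 0x59 = 01011001 → 1-byte char #3 = 59.
Offset 4: leading byte 0xE2 = 11100010 → 3-byte char #4 = E2 95 9D.
Offset 7: leading byte 0xCD = 11001101 → 2-byte char #5 = CD 82.
Offset 9: leading byte 0xE8 = 11101000 → 3-byte char #6 = E8 A6 BC.
Offset 12: leading byte 0xEE = 11101110 → 3-byte char #7 = EE 87 AE.
Leading byte 0xEE = 11101110 matches 1110xxxx → 3-byte sequence.
Byte 1: 0xEE = 11101110, payload 1110 (4 bits).
Byte 2: 0x87 = 10000111 (10xxxxxx ✓), payload 000111.
Byte 3: 0xAE = 10101110 (10xxxxxx ✓), payload 101110.
Concatenate: 1110000111101110 = 0xE1EE (16 bits → U+E1EE).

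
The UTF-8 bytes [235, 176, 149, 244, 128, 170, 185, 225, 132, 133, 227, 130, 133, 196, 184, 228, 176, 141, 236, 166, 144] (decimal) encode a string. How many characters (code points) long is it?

Byte at offset 0: 0xEB = 11101011 → 3-byte char (#1). Advance 3.
Byte at offset 3: 0xF4 = 11110100 → 4-byte char (#2). Advance 4.
Byte at offset 7: 0xE1 = 11100001 → 3-byte char (#3). Advance 3.
Byte at offset 10: 0xE3 = 11100011 → 3-byte char (#4). Advance 3.
Byte at offset 13: 0xC4 = 11000100 → 2-byte char (#5). Advance 2.
Byte at offset 15: 0xE4 = 11100100 → 3-byte char (#6). Advance 3.
Byte at offset 18: 0xEC = 11101100 → 3-byte char (#7). Advance 3.
Reached end at offset 21 after 7 code points.

7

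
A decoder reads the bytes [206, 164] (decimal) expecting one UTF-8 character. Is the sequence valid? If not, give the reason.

Leading byte 0xCE = 11001110 → 2-byte form.
Continuation bytes 0xA4=10100100 all match 10xxxxxx.
Decoded value 0x3A4 is ≥ 0x80 (shortest form) and not a surrogate.

valid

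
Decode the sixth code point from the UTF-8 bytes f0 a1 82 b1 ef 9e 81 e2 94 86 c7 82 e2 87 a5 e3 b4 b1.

Offset 0: leading byte 0xF0 = 11110000 → 4-byte char #1 = F0 A1 82 B1.
Offset 4: leading byte 0xEF = 11101111 → 3-byte char #2 = EF 9E 81.
Offset 7: leading byte 0xE2 = 11100010 → 3-byte char #3 = E2 94 86.
Offset 10: leading byte 0xC7 = 11000111 → 2-byte char #4 = C7 82.
Offset 12: leading byte 0xE2 = 11100010 → 3-byte char #5 = E2 87 A5.
Offset 15: leading byte 0xE3 = 11100011 → 3-byte char #6 = E3 B4 B1.
Leading byte 0xE3 = 11100011 matches 1110xxxx → 3-byte sequence.
Byte 1: 0xE3 = 11100011, payload 0011 (4 bits).
Byte 2: 0xB4 = 10110100 (10xxxxxx ✓), payload 110100.
Byte 3: 0xB1 = 10110001 (10xxxxxx ✓), payload 110001.
Concatenate: 0011110100110001 = 0x3D31 (16 bits → U+3D31).

U+3D31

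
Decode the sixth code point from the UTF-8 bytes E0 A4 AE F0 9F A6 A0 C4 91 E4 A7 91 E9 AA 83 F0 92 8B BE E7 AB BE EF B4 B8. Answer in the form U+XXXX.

U+122FE

Offset 0: leading byte 0xE0 = 11100000 → 3-byte char #1 = E0 A4 AE.
Offset 3: leading byte 0xF0 = 11110000 → 4-byte char #2 = F0 9F A6 A0.
Offset 7: leading byte 0xC4 = 11000100 → 2-byte char #3 = C4 91.
Offset 9: leading byte 0xE4 = 11100100 → 3-byte char #4 = E4 A7 91.
Offset 12: leading byte 0xE9 = 11101001 → 3-byte char #5 = E9 AA 83.
Offset 15: leading byte 0xF0 = 11110000 → 4-byte char #6 = F0 92 8B BE.
Leading byte 0xF0 = 11110000 matches 11110xxx → 4-byte sequence.
Byte 1: 0xF0 = 11110000, payload 000 (3 bits).
Byte 2: 0x92 = 10010010 (10xxxxxx ✓), payload 010010.
Byte 3: 0x8B = 10001011 (10xxxxxx ✓), payload 001011.
Byte 4: 0xBE = 10111110 (10xxxxxx ✓), payload 111110.
Concatenate: 000010010001011111110 = 0x122FE (21 bits → U+122FE).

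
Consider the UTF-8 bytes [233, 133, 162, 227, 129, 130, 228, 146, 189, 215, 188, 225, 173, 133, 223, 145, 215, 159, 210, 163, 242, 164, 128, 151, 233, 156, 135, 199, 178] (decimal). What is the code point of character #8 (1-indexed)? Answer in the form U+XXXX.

U+04A3

Offset 0: leading byte 0xE9 = 11101001 → 3-byte char #1 = E9 85 A2.
Offset 3: leading byte 0xE3 = 11100011 → 3-byte char #2 = E3 81 82.
Offset 6: leading byte 0xE4 = 11100100 → 3-byte char #3 = E4 92 BD.
Offset 9: leading byte 0xD7 = 11010111 → 2-byte char #4 = D7 BC.
Offset 11: leading byte 0xE1 = 11100001 → 3-byte char #5 = E1 AD 85.
Offset 14: leading byte 0xDF = 11011111 → 2-byte char #6 = DF 91.
Offset 16: leading byte 0xD7 = 11010111 → 2-byte char #7 = D7 9F.
Offset 18: leading byte 0xD2 = 11010010 → 2-byte char #8 = D2 A3.
Leading byte 0xD2 = 11010010 matches 110xxxxx → 2-byte sequence.
Byte 1: 0xD2 = 11010010, payload 10010 (5 bits).
Byte 2: 0xA3 = 10100011 (10xxxxxx ✓), payload 100011.
Concatenate: 10010100011 = 0x4A3 (11 bits → U+04A3).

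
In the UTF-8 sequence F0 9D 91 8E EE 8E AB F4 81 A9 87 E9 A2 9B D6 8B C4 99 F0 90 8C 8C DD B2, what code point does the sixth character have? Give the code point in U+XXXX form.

Offset 0: leading byte 0xF0 = 11110000 → 4-byte char #1 = F0 9D 91 8E.
Offset 4: leading byte 0xEE = 11101110 → 3-byte char #2 = EE 8E AB.
Offset 7: leading byte 0xF4 = 11110100 → 4-byte char #3 = F4 81 A9 87.
Offset 11: leading byte 0xE9 = 11101001 → 3-byte char #4 = E9 A2 9B.
Offset 14: leading byte 0xD6 = 11010110 → 2-byte char #5 = D6 8B.
Offset 16: leading byte 0xC4 = 11000100 → 2-byte char #6 = C4 99.
Leading byte 0xC4 = 11000100 matches 110xxxxx → 2-byte sequence.
Byte 1: 0xC4 = 11000100, payload 00100 (5 bits).
Byte 2: 0x99 = 10011001 (10xxxxxx ✓), payload 011001.
Concatenate: 00100011001 = 0x119 (11 bits → U+0119).

U+0119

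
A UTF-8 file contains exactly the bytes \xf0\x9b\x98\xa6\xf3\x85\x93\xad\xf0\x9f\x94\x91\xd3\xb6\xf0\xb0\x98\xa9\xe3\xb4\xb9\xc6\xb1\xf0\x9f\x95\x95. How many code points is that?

Byte at offset 0: 0xF0 = 11110000 → 4-byte char (#1). Advance 4.
Byte at offset 4: 0xF3 = 11110011 → 4-byte char (#2). Advance 4.
Byte at offset 8: 0xF0 = 11110000 → 4-byte char (#3). Advance 4.
Byte at offset 12: 0xD3 = 11010011 → 2-byte char (#4). Advance 2.
Byte at offset 14: 0xF0 = 11110000 → 4-byte char (#5). Advance 4.
Byte at offset 18: 0xE3 = 11100011 → 3-byte char (#6). Advance 3.
Byte at offset 21: 0xC6 = 11000110 → 2-byte char (#7). Advance 2.
Byte at offset 23: 0xF0 = 11110000 → 4-byte char (#8). Advance 4.
Reached end at offset 27 after 8 code points.

8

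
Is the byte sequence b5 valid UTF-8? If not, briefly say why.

invalid (continuation byte with no leading byte)

Byte 0xB5 = 10110101 has the form 10xxxxxx — a continuation byte — but there is no preceding leading byte.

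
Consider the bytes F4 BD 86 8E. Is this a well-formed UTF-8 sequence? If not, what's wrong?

invalid (encodes a value above U+10FFFF)

Leading byte 0xF4 = 11110100 → 4-byte form.
Payload = 0x13D18E, which exceeds U+10FFFF, the maximum Unicode code point. (Leading bytes F5–FF, or F4 followed by ≥ 0x90, are invalid.)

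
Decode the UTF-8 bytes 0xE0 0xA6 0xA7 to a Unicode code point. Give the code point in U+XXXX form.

Leading byte 0xE0 = 11100000 matches 1110xxxx → 3-byte sequence.
Byte 1: 0xE0 = 11100000, payload 0000 (4 bits).
Byte 2: 0xA6 = 10100110 (10xxxxxx ✓), payload 100110.
Byte 3: 0xA7 = 10100111 (10xxxxxx ✓), payload 100111.
Concatenate: 0000100110100111 = 0x9A7 (16 bits → U+09A7).

U+09A7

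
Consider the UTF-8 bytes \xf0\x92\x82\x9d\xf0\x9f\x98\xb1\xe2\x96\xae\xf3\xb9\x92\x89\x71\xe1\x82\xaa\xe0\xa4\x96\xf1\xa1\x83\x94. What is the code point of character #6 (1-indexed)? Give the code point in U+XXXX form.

U+10AA

Offset 0: leading byte 0xF0 = 11110000 → 4-byte char #1 = F0 92 82 9D.
Offset 4: leading byte 0xF0 = 11110000 → 4-byte char #2 = F0 9F 98 B1.
Offset 8: leading byte 0xE2 = 11100010 → 3-byte char #3 = E2 96 AE.
Offset 11: leading byte 0xF3 = 11110011 → 4-byte char #4 = F3 B9 92 89.
Offset 15: leading byte 0x71 = 01110001 → 1-byte char #5 = 71.
Offset 16: leading byte 0xE1 = 11100001 → 3-byte char #6 = E1 82 AA.
Leading byte 0xE1 = 11100001 matches 1110xxxx → 3-byte sequence.
Byte 1: 0xE1 = 11100001, payload 0001 (4 bits).
Byte 2: 0x82 = 10000010 (10xxxxxx ✓), payload 000010.
Byte 3: 0xAA = 10101010 (10xxxxxx ✓), payload 101010.
Concatenate: 0001000010101010 = 0x10AA (16 bits → U+10AA).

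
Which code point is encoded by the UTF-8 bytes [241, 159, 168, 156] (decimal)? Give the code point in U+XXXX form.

U+5FA1C

Leading byte 0xF1 = 11110001 matches 11110xxx → 4-byte sequence.
Byte 1: 0xF1 = 11110001, payload 001 (3 bits).
Byte 2: 0x9F = 10011111 (10xxxxxx ✓), payload 011111.
Byte 3: 0xA8 = 10101000 (10xxxxxx ✓), payload 101000.
Byte 4: 0x9C = 10011100 (10xxxxxx ✓), payload 011100.
Concatenate: 001011111101000011100 = 0x5FA1C (21 bits → U+5FA1C).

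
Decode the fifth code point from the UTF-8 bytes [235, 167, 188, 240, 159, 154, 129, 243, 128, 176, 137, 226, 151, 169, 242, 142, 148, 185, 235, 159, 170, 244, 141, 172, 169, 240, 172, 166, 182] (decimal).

Offset 0: leading byte 0xEB = 11101011 → 3-byte char #1 = EB A7 BC.
Offset 3: leading byte 0xF0 = 11110000 → 4-byte char #2 = F0 9F 9A 81.
Offset 7: leading byte 0xF3 = 11110011 → 4-byte char #3 = F3 80 B0 89.
Offset 11: leading byte 0xE2 = 11100010 → 3-byte char #4 = E2 97 A9.
Offset 14: leading byte 0xF2 = 11110010 → 4-byte char #5 = F2 8E 94 B9.
Leading byte 0xF2 = 11110010 matches 11110xxx → 4-byte sequence.
Byte 1: 0xF2 = 11110010, payload 010 (3 bits).
Byte 2: 0x8E = 10001110 (10xxxxxx ✓), payload 001110.
Byte 3: 0x94 = 10010100 (10xxxxxx ✓), payload 010100.
Byte 4: 0xB9 = 10111001 (10xxxxxx ✓), payload 111001.
Concatenate: 010001110010100111001 = 0x8E539 (21 bits → U+8E539).

U+8E539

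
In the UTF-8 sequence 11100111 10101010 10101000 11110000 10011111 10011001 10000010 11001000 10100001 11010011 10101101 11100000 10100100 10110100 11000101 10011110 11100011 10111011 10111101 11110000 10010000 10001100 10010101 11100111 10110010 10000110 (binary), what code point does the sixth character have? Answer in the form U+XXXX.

U+015E

Offset 0: leading byte 0xE7 = 11100111 → 3-byte char #1 = E7 AA A8.
Offset 3: leading byte 0xF0 = 11110000 → 4-byte char #2 = F0 9F 99 82.
Offset 7: leading byte 0xC8 = 11001000 → 2-byte char #3 = C8 A1.
Offset 9: leading byte 0xD3 = 11010011 → 2-byte char #4 = D3 AD.
Offset 11: leading byte 0xE0 = 11100000 → 3-byte char #5 = E0 A4 B4.
Offset 14: leading byte 0xC5 = 11000101 → 2-byte char #6 = C5 9E.
Leading byte 0xC5 = 11000101 matches 110xxxxx → 2-byte sequence.
Byte 1: 0xC5 = 11000101, payload 00101 (5 bits).
Byte 2: 0x9E = 10011110 (10xxxxxx ✓), payload 011110.
Concatenate: 00101011110 = 0x15E (11 bits → U+015E).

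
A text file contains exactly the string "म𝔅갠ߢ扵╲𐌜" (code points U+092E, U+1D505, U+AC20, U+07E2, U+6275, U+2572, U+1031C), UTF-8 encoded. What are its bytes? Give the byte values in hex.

U+092E: 3-byte form → E0 A4 AE.
U+1D505: 4-byte form → F0 9D 94 85.
U+AC20: 3-byte form → EA B0 A0.
U+07E2: 2-byte form → DF A2.
U+6275: 3-byte form → E6 89 B5.
U+2572: 3-byte form → E2 95 B2.
U+1031C: 4-byte form → F0 90 8C 9C.
Concatenated (22 bytes): E0 A4 AE F0 9D 94 85 EA B0 A0 DF A2 E6 89 B5 E2 95 B2 F0 90 8C 9C.

E0 A4 AE F0 9D 94 85 EA B0 A0 DF A2 E6 89 B5 E2 95 B2 F0 90 8C 9C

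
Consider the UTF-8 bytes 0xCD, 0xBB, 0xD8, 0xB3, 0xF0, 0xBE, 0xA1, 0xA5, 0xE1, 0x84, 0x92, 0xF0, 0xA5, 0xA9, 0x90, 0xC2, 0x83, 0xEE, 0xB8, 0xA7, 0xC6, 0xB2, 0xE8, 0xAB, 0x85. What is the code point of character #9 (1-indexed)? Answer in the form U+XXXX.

U+8AC5

Offset 0: leading byte 0xCD = 11001101 → 2-byte char #1 = CD BB.
Offset 2: leading byte 0xD8 = 11011000 → 2-byte char #2 = D8 B3.
Offset 4: leading byte 0xF0 = 11110000 → 4-byte char #3 = F0 BE A1 A5.
Offset 8: leading byte 0xE1 = 11100001 → 3-byte char #4 = E1 84 92.
Offset 11: leading byte 0xF0 = 11110000 → 4-byte char #5 = F0 A5 A9 90.
Offset 15: leading byte 0xC2 = 11000010 → 2-byte char #6 = C2 83.
Offset 17: leading byte 0xEE = 11101110 → 3-byte char #7 = EE B8 A7.
Offset 20: leading byte 0xC6 = 11000110 → 2-byte char #8 = C6 B2.
Offset 22: leading byte 0xE8 = 11101000 → 3-byte char #9 = E8 AB 85.
Leading byte 0xE8 = 11101000 matches 1110xxxx → 3-byte sequence.
Byte 1: 0xE8 = 11101000, payload 1000 (4 bits).
Byte 2: 0xAB = 10101011 (10xxxxxx ✓), payload 101011.
Byte 3: 0x85 = 10000101 (10xxxxxx ✓), payload 000101.
Concatenate: 1000101011000101 = 0x8AC5 (16 bits → U+8AC5).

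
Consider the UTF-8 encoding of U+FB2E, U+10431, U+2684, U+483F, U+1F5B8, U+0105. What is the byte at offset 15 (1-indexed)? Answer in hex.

1-indexed offset 15 is 0-indexed offset 14.
U+FB2E → 3-byte form EF AC AE at offsets 0–2.
U+10431 → 4-byte form F0 90 90 B1 at offsets 3–6.
U+2684 → 3-byte form E2 9A 84 at offsets 7–9.
U+483F → 3-byte form E4 A0 BF at offsets 10–12.
U+1F5B8 → 4-byte form F0 9F 96 B8 at offsets 13–16.
Offset 14 falls in char 5's range; it's byte 2 of F0 9F 96 B8 = 0x9F.

0x9F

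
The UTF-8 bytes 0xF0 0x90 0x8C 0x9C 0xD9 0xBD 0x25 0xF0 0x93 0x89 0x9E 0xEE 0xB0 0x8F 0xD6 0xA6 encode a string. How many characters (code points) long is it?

6

Byte at offset 0: 0xF0 = 11110000 → 4-byte char (#1). Advance 4.
Byte at offset 4: 0xD9 = 11011001 → 2-byte char (#2). Advance 2.
Byte at offset 6: 0x25 = 00100101 → 1-byte char (#3). Advance 1.
Byte at offset 7: 0xF0 = 11110000 → 4-byte char (#4). Advance 4.
Byte at offset 11: 0xEE = 11101110 → 3-byte char (#5). Advance 3.
Byte at offset 14: 0xD6 = 11010110 → 2-byte char (#6). Advance 2.
Reached end at offset 16 after 6 code points.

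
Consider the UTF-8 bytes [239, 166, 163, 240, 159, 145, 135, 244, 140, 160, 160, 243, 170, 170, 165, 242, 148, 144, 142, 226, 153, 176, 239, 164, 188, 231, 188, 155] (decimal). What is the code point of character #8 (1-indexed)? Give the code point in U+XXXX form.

U+7F1B

Offset 0: leading byte 0xEF = 11101111 → 3-byte char #1 = EF A6 A3.
Offset 3: leading byte 0xF0 = 11110000 → 4-byte char #2 = F0 9F 91 87.
Offset 7: leading byte 0xF4 = 11110100 → 4-byte char #3 = F4 8C A0 A0.
Offset 11: leading byte 0xF3 = 11110011 → 4-byte char #4 = F3 AA AA A5.
Offset 15: leading byte 0xF2 = 11110010 → 4-byte char #5 = F2 94 90 8E.
Offset 19: leading byte 0xE2 = 11100010 → 3-byte char #6 = E2 99 B0.
Offset 22: leading byte 0xEF = 11101111 → 3-byte char #7 = EF A4 BC.
Offset 25: leading byte 0xE7 = 11100111 → 3-byte char #8 = E7 BC 9B.
Leading byte 0xE7 = 11100111 matches 1110xxxx → 3-byte sequence.
Byte 1: 0xE7 = 11100111, payload 0111 (4 bits).
Byte 2: 0xBC = 10111100 (10xxxxxx ✓), payload 111100.
Byte 3: 0x9B = 10011011 (10xxxxxx ✓), payload 011011.
Concatenate: 0111111100011011 = 0x7F1B (16 bits → U+7F1B).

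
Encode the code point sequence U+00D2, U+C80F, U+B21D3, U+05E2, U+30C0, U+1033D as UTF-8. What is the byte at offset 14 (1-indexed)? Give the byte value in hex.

0x80

1-indexed offset 14 is 0-indexed offset 13.
U+00D2 → 2-byte form C3 92 at offsets 0–1.
U+C80F → 3-byte form EC A0 8F at offsets 2–4.
U+B21D3 → 4-byte form F2 B2 87 93 at offsets 5–8.
U+05E2 → 2-byte form D7 A2 at offsets 9–10.
U+30C0 → 3-byte form E3 83 80 at offsets 11–13.
Offset 13 falls in char 5's range; it's byte 3 of E3 83 80 = 0x80.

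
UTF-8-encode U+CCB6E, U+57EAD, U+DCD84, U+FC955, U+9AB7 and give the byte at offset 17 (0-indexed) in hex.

U+CCB6E → 4-byte form F3 8C AD AE at offsets 0–3.
U+57EAD → 4-byte form F1 97 BA AD at offsets 4–7.
U+DCD84 → 4-byte form F3 9C B6 84 at offsets 8–11.
U+FC955 → 4-byte form F3 BC A5 95 at offsets 12–15.
U+9AB7 → 3-byte form E9 AA B7 at offsets 16–18.
Offset 17 falls in char 5's range; it's byte 2 of E9 AA B7 = 0xAA.

0xAA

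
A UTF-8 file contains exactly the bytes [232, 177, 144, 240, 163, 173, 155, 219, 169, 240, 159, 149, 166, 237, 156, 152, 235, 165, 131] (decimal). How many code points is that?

6

Byte at offset 0: 0xE8 = 11101000 → 3-byte char (#1). Advance 3.
Byte at offset 3: 0xF0 = 11110000 → 4-byte char (#2). Advance 4.
Byte at offset 7: 0xDB = 11011011 → 2-byte char (#3). Advance 2.
Byte at offset 9: 0xF0 = 11110000 → 4-byte char (#4). Advance 4.
Byte at offset 13: 0xED = 11101101 → 3-byte char (#5). Advance 3.
Byte at offset 16: 0xEB = 11101011 → 3-byte char (#6). Advance 3.
Reached end at offset 19 after 6 code points.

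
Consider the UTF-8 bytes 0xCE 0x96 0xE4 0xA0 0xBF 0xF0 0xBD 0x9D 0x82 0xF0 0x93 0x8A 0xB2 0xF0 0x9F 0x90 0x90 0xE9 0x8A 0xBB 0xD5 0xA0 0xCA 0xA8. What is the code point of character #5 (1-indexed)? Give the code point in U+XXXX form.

Offset 0: leading byte 0xCE = 11001110 → 2-byte char #1 = CE 96.
Offset 2: leading byte 0xE4 = 11100100 → 3-byte char #2 = E4 A0 BF.
Offset 5: leading byte 0xF0 = 11110000 → 4-byte char #3 = F0 BD 9D 82.
Offset 9: leading byte 0xF0 = 11110000 → 4-byte char #4 = F0 93 8A B2.
Offset 13: leading byte 0xF0 = 11110000 → 4-byte char #5 = F0 9F 90 90.
Leading byte 0xF0 = 11110000 matches 11110xxx → 4-byte sequence.
Byte 1: 0xF0 = 11110000, payload 000 (3 bits).
Byte 2: 0x9F = 10011111 (10xxxxxx ✓), payload 011111.
Byte 3: 0x90 = 10010000 (10xxxxxx ✓), payload 010000.
Byte 4: 0x90 = 10010000 (10xxxxxx ✓), payload 010000.
Concatenate: 000011111010000010000 = 0x1F410 (21 bits → U+1F410).

U+1F410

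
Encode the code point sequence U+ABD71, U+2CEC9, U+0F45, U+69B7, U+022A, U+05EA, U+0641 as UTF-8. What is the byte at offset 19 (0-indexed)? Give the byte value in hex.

0x81

U+ABD71 → 4-byte form F2 AB B5 B1 at offsets 0–3.
U+2CEC9 → 4-byte form F0 AC BB 89 at offsets 4–7.
U+0F45 → 3-byte form E0 BD 85 at offsets 8–10.
U+69B7 → 3-byte form E6 A6 B7 at offsets 11–13.
U+022A → 2-byte form C8 AA at offsets 14–15.
U+05EA → 2-byte form D7 AA at offsets 16–17.
U+0641 → 2-byte form D9 81 at offsets 18–19.
Offset 19 falls in char 7's range; it's byte 2 of D9 81 = 0x81.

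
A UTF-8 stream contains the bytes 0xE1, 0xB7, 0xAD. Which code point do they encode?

U+1DED

Leading byte 0xE1 = 11100001 matches 1110xxxx → 3-byte sequence.
Byte 1: 0xE1 = 11100001, payload 0001 (4 bits).
Byte 2: 0xB7 = 10110111 (10xxxxxx ✓), payload 110111.
Byte 3: 0xAD = 10101101 (10xxxxxx ✓), payload 101101.
Concatenate: 0001110111101101 = 0x1DED (16 bits → U+1DED).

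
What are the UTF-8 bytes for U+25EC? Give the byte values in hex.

U+25EC = 0x25EC = 9708 decimal. In range U+0800–U+FFFF → 3-byte form: 1110xxxx 10xxxxxx 10xxxxxx.
Binary (16 bits): 0010010111101100.
Split 4+6+6: 0010 | 010111 | 101100.
Byte 1: 11100010 = 0xE2.
Byte 2: 10010111 = 0x97.
Byte 3: 10101100 = 0xAC.

E2 97 AC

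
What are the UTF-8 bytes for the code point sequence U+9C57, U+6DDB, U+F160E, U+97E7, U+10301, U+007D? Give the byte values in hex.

E9 B1 97 E6 B7 9B F3 B1 98 8E E9 9F A7 F0 90 8C 81 7D

U+9C57: 3-byte form → E9 B1 97.
U+6DDB: 3-byte form → E6 B7 9B.
U+F160E: 4-byte form → F3 B1 98 8E.
U+97E7: 3-byte form → E9 9F A7.
U+10301: 4-byte form → F0 90 8C 81.
U+007D: 1-byte form → 7D.
Concatenated (18 bytes): E9 B1 97 E6 B7 9B F3 B1 98 8E E9 9F A7 F0 90 8C 81 7D.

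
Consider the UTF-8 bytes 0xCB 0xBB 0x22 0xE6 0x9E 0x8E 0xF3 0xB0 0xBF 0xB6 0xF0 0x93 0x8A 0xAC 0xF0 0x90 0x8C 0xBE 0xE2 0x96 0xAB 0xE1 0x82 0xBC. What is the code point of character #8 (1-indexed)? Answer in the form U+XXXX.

U+10BC

Offset 0: leading byte 0xCB = 11001011 → 2-byte char #1 = CB BB.
Offset 2: leading byte 0x22 = 00100010 → 1-byte char #2 = 22.
Offset 3: leading byte 0xE6 = 11100110 → 3-byte char #3 = E6 9E 8E.
Offset 6: leading byte 0xF3 = 11110011 → 4-byte char #4 = F3 B0 BF B6.
Offset 10: leading byte 0xF0 = 11110000 → 4-byte char #5 = F0 93 8A AC.
Offset 14: leading byte 0xF0 = 11110000 → 4-byte char #6 = F0 90 8C BE.
Offset 18: leading byte 0xE2 = 11100010 → 3-byte char #7 = E2 96 AB.
Offset 21: leading byte 0xE1 = 11100001 → 3-byte char #8 = E1 82 BC.
Leading byte 0xE1 = 11100001 matches 1110xxxx → 3-byte sequence.
Byte 1: 0xE1 = 11100001, payload 0001 (4 bits).
Byte 2: 0x82 = 10000010 (10xxxxxx ✓), payload 000010.
Byte 3: 0xBC = 10111100 (10xxxxxx ✓), payload 111100.
Concatenate: 0001000010111100 = 0x10BC (16 bits → U+10BC).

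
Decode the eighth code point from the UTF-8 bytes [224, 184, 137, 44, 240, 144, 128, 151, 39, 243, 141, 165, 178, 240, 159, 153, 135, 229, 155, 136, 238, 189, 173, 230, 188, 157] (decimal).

U+EF6D

Offset 0: leading byte 0xE0 = 11100000 → 3-byte char #1 = E0 B8 89.
Offset 3: leading byte 0x2C = 00101100 → 1-byte char #2 = 2C.
Offset 4: leading byte 0xF0 = 11110000 → 4-byte char #3 = F0 90 80 97.
Offset 8: leading byte 0x27 = 00100111 → 1-byte char #4 = 27.
Offset 9: leading byte 0xF3 = 11110011 → 4-byte char #5 = F3 8D A5 B2.
Offset 13: leading byte 0xF0 = 11110000 → 4-byte char #6 = F0 9F 99 87.
Offset 17: leading byte 0xE5 = 11100101 → 3-byte char #7 = E5 9B 88.
Offset 20: leading byte 0xEE = 11101110 → 3-byte char #8 = EE BD AD.
Leading byte 0xEE = 11101110 matches 1110xxxx → 3-byte sequence.
Byte 1: 0xEE = 11101110, payload 1110 (4 bits).
Byte 2: 0xBD = 10111101 (10xxxxxx ✓), payload 111101.
Byte 3: 0xAD = 10101101 (10xxxxxx ✓), payload 101101.
Concatenate: 1110111101101101 = 0xEF6D (16 bits → U+EF6D).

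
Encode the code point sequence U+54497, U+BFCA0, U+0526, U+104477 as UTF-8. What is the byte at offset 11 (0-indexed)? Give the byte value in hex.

0x84

U+54497 → 4-byte form F1 94 92 97 at offsets 0–3.
U+BFCA0 → 4-byte form F2 BF B2 A0 at offsets 4–7.
U+0526 → 2-byte form D4 A6 at offsets 8–9.
U+104477 → 4-byte form F4 84 91 B7 at offsets 10–13.
Offset 11 falls in char 4's range; it's byte 2 of F4 84 91 B7 = 0x84.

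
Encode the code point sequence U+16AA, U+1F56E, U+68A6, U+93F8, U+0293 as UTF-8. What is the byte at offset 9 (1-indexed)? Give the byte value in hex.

0xA2

1-indexed offset 9 is 0-indexed offset 8.
U+16AA → 3-byte form E1 9A AA at offsets 0–2.
U+1F56E → 4-byte form F0 9F 95 AE at offsets 3–6.
U+68A6 → 3-byte form E6 A2 A6 at offsets 7–9.
Offset 8 falls in char 3's range; it's byte 2 of E6 A2 A6 = 0xA2.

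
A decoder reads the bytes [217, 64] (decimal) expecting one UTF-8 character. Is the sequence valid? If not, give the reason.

Leading byte 0xD9 = 11011001 → 2-byte form.
Byte 2 is 0x40 = 01000000, which is not 10xxxxxx — expected a continuation byte.

invalid (non-continuation byte where continuation expected)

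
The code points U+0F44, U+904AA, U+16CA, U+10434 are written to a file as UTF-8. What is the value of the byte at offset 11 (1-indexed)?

0xF0

1-indexed offset 11 is 0-indexed offset 10.
U+0F44 → 3-byte form E0 BD 84 at offsets 0–2.
U+904AA → 4-byte form F2 90 92 AA at offsets 3–6.
U+16CA → 3-byte form E1 9B 8A at offsets 7–9.
U+10434 → 4-byte form F0 90 90 B4 at offsets 10–13.
Offset 10 falls in char 4's range; it's byte 1 of F0 90 90 B4 = 0xF0.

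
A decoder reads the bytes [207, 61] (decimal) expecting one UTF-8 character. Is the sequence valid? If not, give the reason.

invalid (non-continuation byte where continuation expected)

Leading byte 0xCF = 11001111 → 2-byte form.
Byte 2 is 0x3D = 00111101, which is not 10xxxxxx — expected a continuation byte.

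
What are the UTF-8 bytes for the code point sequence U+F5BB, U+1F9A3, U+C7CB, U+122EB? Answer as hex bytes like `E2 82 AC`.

U+F5BB: 3-byte form → EF 96 BB.
U+1F9A3: 4-byte form → F0 9F A6 A3.
U+C7CB: 3-byte form → EC 9F 8B.
U+122EB: 4-byte form → F0 92 8B AB.
Concatenated (14 bytes): EF 96 BB F0 9F A6 A3 EC 9F 8B F0 92 8B AB.

EF 96 BB F0 9F A6 A3 EC 9F 8B F0 92 8B AB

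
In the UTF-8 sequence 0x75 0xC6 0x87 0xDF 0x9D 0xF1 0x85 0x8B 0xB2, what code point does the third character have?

U+07DD

Offset 0: leading byte 0x75 = 01110101 → 1-byte char #1 = 75.
Offset 1: leading byte 0xC6 = 11000110 → 2-byte char #2 = C6 87.
Offset 3: leading byte 0xDF = 11011111 → 2-byte char #3 = DF 9D.
Leading byte 0xDF = 11011111 matches 110xxxxx → 2-byte sequence.
Byte 1: 0xDF = 11011111, payload 11111 (5 bits).
Byte 2: 0x9D = 10011101 (10xxxxxx ✓), payload 011101.
Concatenate: 11111011101 = 0x7DD (11 bits → U+07DD).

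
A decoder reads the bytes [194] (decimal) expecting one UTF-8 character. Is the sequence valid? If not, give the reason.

invalid (sequence truncated)

Leading byte 0xC2 = 11000010 → 2-byte form, but only 1 byte is present.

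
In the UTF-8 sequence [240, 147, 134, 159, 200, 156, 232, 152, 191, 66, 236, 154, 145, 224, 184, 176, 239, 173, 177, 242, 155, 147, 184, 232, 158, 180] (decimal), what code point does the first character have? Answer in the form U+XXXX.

U+1319F

Offset 0: leading byte 0xF0 = 11110000 → 4-byte char #1 = F0 93 86 9F.
Leading byte 0xF0 = 11110000 matches 11110xxx → 4-byte sequence.
Byte 1: 0xF0 = 11110000, payload 000 (3 bits).
Byte 2: 0x93 = 10010011 (10xxxxxx ✓), payload 010011.
Byte 3: 0x86 = 10000110 (10xxxxxx ✓), payload 000110.
Byte 4: 0x9F = 10011111 (10xxxxxx ✓), payload 011111.
Concatenate: 000010011000110011111 = 0x1319F (21 bits → U+1319F).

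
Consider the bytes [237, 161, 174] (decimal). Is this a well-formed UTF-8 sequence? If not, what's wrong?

Structurally a 3-byte sequence; payload = 0xD86E.
But 0xD86E is in U+D800–U+DFFF, the surrogate range. Surrogates are not Unicode scalar values and are forbidden in UTF-8.

invalid (encodes a surrogate (U+D800–U+DFFF))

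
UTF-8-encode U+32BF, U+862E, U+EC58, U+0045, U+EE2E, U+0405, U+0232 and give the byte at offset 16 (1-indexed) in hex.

0xC8

1-indexed offset 16 is 0-indexed offset 15.
U+32BF → 3-byte form E3 8A BF at offsets 0–2.
U+862E → 3-byte form E8 98 AE at offsets 3–5.
U+EC58 → 3-byte form EE B1 98 at offsets 6–8.
U+0045 → 1-byte form 45 at offsets 9–9.
U+EE2E → 3-byte form EE B8 AE at offsets 10–12.
U+0405 → 2-byte form D0 85 at offsets 13–14.
U+0232 → 2-byte form C8 B2 at offsets 15–16.
Offset 15 falls in char 7's range; it's byte 1 of C8 B2 = 0xC8.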